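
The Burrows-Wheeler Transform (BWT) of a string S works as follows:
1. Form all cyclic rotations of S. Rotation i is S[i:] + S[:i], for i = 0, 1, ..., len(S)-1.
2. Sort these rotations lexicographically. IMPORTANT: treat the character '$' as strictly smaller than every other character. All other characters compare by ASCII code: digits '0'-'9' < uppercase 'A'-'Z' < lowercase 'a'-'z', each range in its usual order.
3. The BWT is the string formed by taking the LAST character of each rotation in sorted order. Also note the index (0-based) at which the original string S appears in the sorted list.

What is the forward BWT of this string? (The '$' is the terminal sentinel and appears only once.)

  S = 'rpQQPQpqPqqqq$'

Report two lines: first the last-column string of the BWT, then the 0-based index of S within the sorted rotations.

Answer: qQqQpPrQqpqqP$
13

Derivation:
All 14 rotations (rotation i = S[i:]+S[:i]):
  rot[0] = rpQQPQpqPqqqq$
  rot[1] = pQQPQpqPqqqq$r
  rot[2] = QQPQpqPqqqq$rp
  rot[3] = QPQpqPqqqq$rpQ
  rot[4] = PQpqPqqqq$rpQQ
  rot[5] = QpqPqqqq$rpQQP
  rot[6] = pqPqqqq$rpQQPQ
  rot[7] = qPqqqq$rpQQPQp
  rot[8] = Pqqqq$rpQQPQpq
  rot[9] = qqqq$rpQQPQpqP
  rot[10] = qqq$rpQQPQpqPq
  rot[11] = qq$rpQQPQpqPqq
  rot[12] = q$rpQQPQpqPqqq
  rot[13] = $rpQQPQpqPqqqq
Sorted (with $ < everything):
  sorted[0] = $rpQQPQpqPqqqq  (last char: 'q')
  sorted[1] = PQpqPqqqq$rpQQ  (last char: 'Q')
  sorted[2] = Pqqqq$rpQQPQpq  (last char: 'q')
  sorted[3] = QPQpqPqqqq$rpQ  (last char: 'Q')
  sorted[4] = QQPQpqPqqqq$rp  (last char: 'p')
  sorted[5] = QpqPqqqq$rpQQP  (last char: 'P')
  sorted[6] = pQQPQpqPqqqq$r  (last char: 'r')
  sorted[7] = pqPqqqq$rpQQPQ  (last char: 'Q')
  sorted[8] = q$rpQQPQpqPqqq  (last char: 'q')
  sorted[9] = qPqqqq$rpQQPQp  (last char: 'p')
  sorted[10] = qq$rpQQPQpqPqq  (last char: 'q')
  sorted[11] = qqq$rpQQPQpqPq  (last char: 'q')
  sorted[12] = qqqq$rpQQPQpqP  (last char: 'P')
  sorted[13] = rpQQPQpqPqqqq$  (last char: '$')
Last column: qQqQpPrQqpqqP$
Original string S is at sorted index 13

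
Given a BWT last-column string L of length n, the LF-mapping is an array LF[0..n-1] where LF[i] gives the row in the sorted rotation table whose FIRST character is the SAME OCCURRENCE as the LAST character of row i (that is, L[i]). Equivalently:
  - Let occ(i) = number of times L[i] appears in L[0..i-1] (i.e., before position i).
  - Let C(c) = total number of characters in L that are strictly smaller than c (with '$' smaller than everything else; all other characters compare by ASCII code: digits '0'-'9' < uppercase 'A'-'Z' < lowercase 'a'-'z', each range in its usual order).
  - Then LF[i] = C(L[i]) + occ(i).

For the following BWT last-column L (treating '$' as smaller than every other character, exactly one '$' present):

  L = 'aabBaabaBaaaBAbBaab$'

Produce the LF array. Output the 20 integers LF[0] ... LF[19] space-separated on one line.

Answer: 6 7 16 2 8 9 17 10 3 11 12 13 4 1 18 5 14 15 19 0

Derivation:
Char counts: '$':1, 'A':1, 'B':4, 'a':10, 'b':4
C (first-col start): C('$')=0, C('A')=1, C('B')=2, C('a')=6, C('b')=16
L[0]='a': occ=0, LF[0]=C('a')+0=6+0=6
L[1]='a': occ=1, LF[1]=C('a')+1=6+1=7
L[2]='b': occ=0, LF[2]=C('b')+0=16+0=16
L[3]='B': occ=0, LF[3]=C('B')+0=2+0=2
L[4]='a': occ=2, LF[4]=C('a')+2=6+2=8
L[5]='a': occ=3, LF[5]=C('a')+3=6+3=9
L[6]='b': occ=1, LF[6]=C('b')+1=16+1=17
L[7]='a': occ=4, LF[7]=C('a')+4=6+4=10
L[8]='B': occ=1, LF[8]=C('B')+1=2+1=3
L[9]='a': occ=5, LF[9]=C('a')+5=6+5=11
L[10]='a': occ=6, LF[10]=C('a')+6=6+6=12
L[11]='a': occ=7, LF[11]=C('a')+7=6+7=13
L[12]='B': occ=2, LF[12]=C('B')+2=2+2=4
L[13]='A': occ=0, LF[13]=C('A')+0=1+0=1
L[14]='b': occ=2, LF[14]=C('b')+2=16+2=18
L[15]='B': occ=3, LF[15]=C('B')+3=2+3=5
L[16]='a': occ=8, LF[16]=C('a')+8=6+8=14
L[17]='a': occ=9, LF[17]=C('a')+9=6+9=15
L[18]='b': occ=3, LF[18]=C('b')+3=16+3=19
L[19]='$': occ=0, LF[19]=C('$')+0=0+0=0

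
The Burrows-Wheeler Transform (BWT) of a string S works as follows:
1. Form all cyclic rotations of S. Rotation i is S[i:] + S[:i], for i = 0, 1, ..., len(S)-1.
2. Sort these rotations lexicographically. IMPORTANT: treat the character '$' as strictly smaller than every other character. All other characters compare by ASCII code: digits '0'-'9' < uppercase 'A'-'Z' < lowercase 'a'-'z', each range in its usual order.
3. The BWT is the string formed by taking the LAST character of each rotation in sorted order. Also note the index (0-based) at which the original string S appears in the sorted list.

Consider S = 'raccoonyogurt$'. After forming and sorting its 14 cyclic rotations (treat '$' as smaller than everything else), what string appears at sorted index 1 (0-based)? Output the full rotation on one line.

Answer: accoonyogurt$r

Derivation:
All 14 rotations (rotation i = S[i:]+S[:i]):
  rot[0] = raccoonyogurt$
  rot[1] = accoonyogurt$r
  rot[2] = ccoonyogurt$ra
  rot[3] = coonyogurt$rac
  rot[4] = oonyogurt$racc
  rot[5] = onyogurt$racco
  rot[6] = nyogurt$raccoo
  rot[7] = yogurt$raccoon
  rot[8] = ogurt$raccoony
  rot[9] = gurt$raccoonyo
  rot[10] = urt$raccoonyog
  rot[11] = rt$raccoonyogu
  rot[12] = t$raccoonyogur
  rot[13] = $raccoonyogurt
Sorted (with $ < everything):
  sorted[0] = $raccoonyogurt
  sorted[1] = accoonyogurt$r
  sorted[2] = ccoonyogurt$ra
  sorted[3] = coonyogurt$rac
  sorted[4] = gurt$raccoonyo
  sorted[5] = nyogurt$raccoo
  sorted[6] = ogurt$raccoony
  sorted[7] = onyogurt$racco
  sorted[8] = oonyogurt$racc
  sorted[9] = raccoonyogurt$
  sorted[10] = rt$raccoonyogu
  sorted[11] = t$raccoonyogur
  sorted[12] = urt$raccoonyog
  sorted[13] = yogurt$raccoon
sorted[1] = accoonyogurt$r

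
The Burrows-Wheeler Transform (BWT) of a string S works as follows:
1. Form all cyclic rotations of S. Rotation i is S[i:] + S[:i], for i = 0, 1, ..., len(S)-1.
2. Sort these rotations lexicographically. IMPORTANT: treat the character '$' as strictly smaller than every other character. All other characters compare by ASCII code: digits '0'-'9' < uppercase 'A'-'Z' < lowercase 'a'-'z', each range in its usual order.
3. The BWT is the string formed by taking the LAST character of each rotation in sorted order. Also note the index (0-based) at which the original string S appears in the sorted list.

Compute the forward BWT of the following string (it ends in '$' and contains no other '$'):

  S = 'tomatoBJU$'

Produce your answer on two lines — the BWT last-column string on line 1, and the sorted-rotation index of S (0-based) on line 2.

All 10 rotations (rotation i = S[i:]+S[:i]):
  rot[0] = tomatoBJU$
  rot[1] = omatoBJU$t
  rot[2] = matoBJU$to
  rot[3] = atoBJU$tom
  rot[4] = toBJU$toma
  rot[5] = oBJU$tomat
  rot[6] = BJU$tomato
  rot[7] = JU$tomatoB
  rot[8] = U$tomatoBJ
  rot[9] = $tomatoBJU
Sorted (with $ < everything):
  sorted[0] = $tomatoBJU  (last char: 'U')
  sorted[1] = BJU$tomato  (last char: 'o')
  sorted[2] = JU$tomatoB  (last char: 'B')
  sorted[3] = U$tomatoBJ  (last char: 'J')
  sorted[4] = atoBJU$tom  (last char: 'm')
  sorted[5] = matoBJU$to  (last char: 'o')
  sorted[6] = oBJU$tomat  (last char: 't')
  sorted[7] = omatoBJU$t  (last char: 't')
  sorted[8] = toBJU$toma  (last char: 'a')
  sorted[9] = tomatoBJU$  (last char: '$')
Last column: UoBJmotta$
Original string S is at sorted index 9

Answer: UoBJmotta$
9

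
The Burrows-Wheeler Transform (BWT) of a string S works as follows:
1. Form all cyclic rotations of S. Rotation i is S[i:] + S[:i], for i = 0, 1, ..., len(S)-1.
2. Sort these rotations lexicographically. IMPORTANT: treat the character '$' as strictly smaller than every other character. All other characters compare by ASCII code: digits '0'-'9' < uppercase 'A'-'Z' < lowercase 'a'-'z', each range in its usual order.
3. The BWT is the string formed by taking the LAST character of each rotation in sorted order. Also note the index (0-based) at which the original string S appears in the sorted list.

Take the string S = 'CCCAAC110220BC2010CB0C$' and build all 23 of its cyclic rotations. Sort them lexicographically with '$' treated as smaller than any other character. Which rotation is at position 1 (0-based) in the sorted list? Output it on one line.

All 23 rotations (rotation i = S[i:]+S[:i]):
  rot[0] = CCCAAC110220BC2010CB0C$
  rot[1] = CCAAC110220BC2010CB0C$C
  rot[2] = CAAC110220BC2010CB0C$CC
  rot[3] = AAC110220BC2010CB0C$CCC
  rot[4] = AC110220BC2010CB0C$CCCA
  rot[5] = C110220BC2010CB0C$CCCAA
  rot[6] = 110220BC2010CB0C$CCCAAC
  rot[7] = 10220BC2010CB0C$CCCAAC1
  rot[8] = 0220BC2010CB0C$CCCAAC11
  rot[9] = 220BC2010CB0C$CCCAAC110
  rot[10] = 20BC2010CB0C$CCCAAC1102
  rot[11] = 0BC2010CB0C$CCCAAC11022
  rot[12] = BC2010CB0C$CCCAAC110220
  rot[13] = C2010CB0C$CCCAAC110220B
  rot[14] = 2010CB0C$CCCAAC110220BC
  rot[15] = 010CB0C$CCCAAC110220BC2
  rot[16] = 10CB0C$CCCAAC110220BC20
  rot[17] = 0CB0C$CCCAAC110220BC201
  rot[18] = CB0C$CCCAAC110220BC2010
  rot[19] = B0C$CCCAAC110220BC2010C
  rot[20] = 0C$CCCAAC110220BC2010CB
  rot[21] = C$CCCAAC110220BC2010CB0
  rot[22] = $CCCAAC110220BC2010CB0C
Sorted (with $ < everything):
  sorted[0] = $CCCAAC110220BC2010CB0C
  sorted[1] = 010CB0C$CCCAAC110220BC2
  sorted[2] = 0220BC2010CB0C$CCCAAC11
  sorted[3] = 0BC2010CB0C$CCCAAC11022
  sorted[4] = 0C$CCCAAC110220BC2010CB
  sorted[5] = 0CB0C$CCCAAC110220BC201
  sorted[6] = 10220BC2010CB0C$CCCAAC1
  sorted[7] = 10CB0C$CCCAAC110220BC20
  sorted[8] = 110220BC2010CB0C$CCCAAC
  sorted[9] = 2010CB0C$CCCAAC110220BC
  sorted[10] = 20BC2010CB0C$CCCAAC1102
  sorted[11] = 220BC2010CB0C$CCCAAC110
  sorted[12] = AAC110220BC2010CB0C$CCC
  sorted[13] = AC110220BC2010CB0C$CCCA
  sorted[14] = B0C$CCCAAC110220BC2010C
  sorted[15] = BC2010CB0C$CCCAAC110220
  sorted[16] = C$CCCAAC110220BC2010CB0
  sorted[17] = C110220BC2010CB0C$CCCAA
  sorted[18] = C2010CB0C$CCCAAC110220B
  sorted[19] = CAAC110220BC2010CB0C$CC
  sorted[20] = CB0C$CCCAAC110220BC2010
  sorted[21] = CCAAC110220BC2010CB0C$C
  sorted[22] = CCCAAC110220BC2010CB0C$
sorted[1] = 010CB0C$CCCAAC110220BC2

Answer: 010CB0C$CCCAAC110220BC2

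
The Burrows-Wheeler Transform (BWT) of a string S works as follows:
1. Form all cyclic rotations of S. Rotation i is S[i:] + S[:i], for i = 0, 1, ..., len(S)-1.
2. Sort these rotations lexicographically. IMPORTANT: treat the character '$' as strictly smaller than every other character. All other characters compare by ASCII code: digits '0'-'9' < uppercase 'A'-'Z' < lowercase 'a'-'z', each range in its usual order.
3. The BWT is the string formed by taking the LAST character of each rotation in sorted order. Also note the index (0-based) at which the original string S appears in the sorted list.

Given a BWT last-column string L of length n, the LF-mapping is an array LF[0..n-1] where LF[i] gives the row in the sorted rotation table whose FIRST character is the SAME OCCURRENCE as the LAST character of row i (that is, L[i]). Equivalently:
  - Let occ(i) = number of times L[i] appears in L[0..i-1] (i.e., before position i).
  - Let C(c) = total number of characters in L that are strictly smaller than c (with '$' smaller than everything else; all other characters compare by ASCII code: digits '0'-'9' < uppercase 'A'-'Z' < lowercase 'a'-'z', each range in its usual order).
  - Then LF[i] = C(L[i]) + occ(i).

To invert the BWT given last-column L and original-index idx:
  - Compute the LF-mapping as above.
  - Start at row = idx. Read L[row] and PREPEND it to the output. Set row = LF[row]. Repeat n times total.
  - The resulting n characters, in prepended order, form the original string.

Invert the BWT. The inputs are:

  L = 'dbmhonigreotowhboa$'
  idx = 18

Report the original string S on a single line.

Answer: wombatneighborhood$

Derivation:
LF mapping: 4 2 10 7 12 11 9 6 16 5 13 17 14 18 8 3 15 1 0
Walk LF starting at row 18, prepending L[row]:
  step 1: row=18, L[18]='$', prepend. Next row=LF[18]=0
  step 2: row=0, L[0]='d', prepend. Next row=LF[0]=4
  step 3: row=4, L[4]='o', prepend. Next row=LF[4]=12
  step 4: row=12, L[12]='o', prepend. Next row=LF[12]=14
  step 5: row=14, L[14]='h', prepend. Next row=LF[14]=8
  step 6: row=8, L[8]='r', prepend. Next row=LF[8]=16
  step 7: row=16, L[16]='o', prepend. Next row=LF[16]=15
  step 8: row=15, L[15]='b', prepend. Next row=LF[15]=3
  step 9: row=3, L[3]='h', prepend. Next row=LF[3]=7
  step 10: row=7, L[7]='g', prepend. Next row=LF[7]=6
  step 11: row=6, L[6]='i', prepend. Next row=LF[6]=9
  step 12: row=9, L[9]='e', prepend. Next row=LF[9]=5
  step 13: row=5, L[5]='n', prepend. Next row=LF[5]=11
  step 14: row=11, L[11]='t', prepend. Next row=LF[11]=17
  step 15: row=17, L[17]='a', prepend. Next row=LF[17]=1
  step 16: row=1, L[1]='b', prepend. Next row=LF[1]=2
  step 17: row=2, L[2]='m', prepend. Next row=LF[2]=10
  step 18: row=10, L[10]='o', prepend. Next row=LF[10]=13
  step 19: row=13, L[13]='w', prepend. Next row=LF[13]=18
Reversed output: wombatneighborhood$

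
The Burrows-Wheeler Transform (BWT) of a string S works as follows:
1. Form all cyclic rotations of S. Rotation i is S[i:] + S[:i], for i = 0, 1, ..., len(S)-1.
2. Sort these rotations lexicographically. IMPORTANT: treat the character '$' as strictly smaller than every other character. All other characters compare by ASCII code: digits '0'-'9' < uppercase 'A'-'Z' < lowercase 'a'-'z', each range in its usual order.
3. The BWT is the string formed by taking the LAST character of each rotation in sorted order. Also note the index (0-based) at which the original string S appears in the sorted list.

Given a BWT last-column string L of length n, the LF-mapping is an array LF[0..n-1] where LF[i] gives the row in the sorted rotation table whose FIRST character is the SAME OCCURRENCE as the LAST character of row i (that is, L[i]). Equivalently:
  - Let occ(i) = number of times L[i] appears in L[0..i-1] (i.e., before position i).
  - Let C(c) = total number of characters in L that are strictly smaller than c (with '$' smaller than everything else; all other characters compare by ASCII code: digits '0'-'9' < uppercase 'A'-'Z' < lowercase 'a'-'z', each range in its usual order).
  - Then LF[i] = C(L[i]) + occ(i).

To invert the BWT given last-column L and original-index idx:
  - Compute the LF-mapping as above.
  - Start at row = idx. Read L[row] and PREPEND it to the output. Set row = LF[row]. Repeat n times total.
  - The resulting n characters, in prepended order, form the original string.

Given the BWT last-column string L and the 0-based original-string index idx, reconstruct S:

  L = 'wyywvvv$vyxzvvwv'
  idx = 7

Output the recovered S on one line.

Answer: vzxwywvvyvvyvvw$

Derivation:
LF mapping: 8 12 13 9 1 2 3 0 4 14 11 15 5 6 10 7
Walk LF starting at row 7, prepending L[row]:
  step 1: row=7, L[7]='$', prepend. Next row=LF[7]=0
  step 2: row=0, L[0]='w', prepend. Next row=LF[0]=8
  step 3: row=8, L[8]='v', prepend. Next row=LF[8]=4
  step 4: row=4, L[4]='v', prepend. Next row=LF[4]=1
  step 5: row=1, L[1]='y', prepend. Next row=LF[1]=12
  step 6: row=12, L[12]='v', prepend. Next row=LF[12]=5
  step 7: row=5, L[5]='v', prepend. Next row=LF[5]=2
  step 8: row=2, L[2]='y', prepend. Next row=LF[2]=13
  step 9: row=13, L[13]='v', prepend. Next row=LF[13]=6
  step 10: row=6, L[6]='v', prepend. Next row=LF[6]=3
  step 11: row=3, L[3]='w', prepend. Next row=LF[3]=9
  step 12: row=9, L[9]='y', prepend. Next row=LF[9]=14
  step 13: row=14, L[14]='w', prepend. Next row=LF[14]=10
  step 14: row=10, L[10]='x', prepend. Next row=LF[10]=11
  step 15: row=11, L[11]='z', prepend. Next row=LF[11]=15
  step 16: row=15, L[15]='v', prepend. Next row=LF[15]=7
Reversed output: vzxwywvvyvvyvvw$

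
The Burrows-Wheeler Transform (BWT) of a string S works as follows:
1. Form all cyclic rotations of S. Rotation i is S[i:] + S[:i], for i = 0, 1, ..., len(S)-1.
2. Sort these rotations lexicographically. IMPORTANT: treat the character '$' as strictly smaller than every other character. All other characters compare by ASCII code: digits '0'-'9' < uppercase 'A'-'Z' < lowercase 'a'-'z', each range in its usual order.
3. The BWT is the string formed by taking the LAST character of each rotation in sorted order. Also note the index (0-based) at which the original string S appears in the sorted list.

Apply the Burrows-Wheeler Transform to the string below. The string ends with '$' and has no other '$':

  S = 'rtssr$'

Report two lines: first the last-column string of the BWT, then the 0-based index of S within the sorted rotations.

Answer: rs$str
2

Derivation:
All 6 rotations (rotation i = S[i:]+S[:i]):
  rot[0] = rtssr$
  rot[1] = tssr$r
  rot[2] = ssr$rt
  rot[3] = sr$rts
  rot[4] = r$rtss
  rot[5] = $rtssr
Sorted (with $ < everything):
  sorted[0] = $rtssr  (last char: 'r')
  sorted[1] = r$rtss  (last char: 's')
  sorted[2] = rtssr$  (last char: '$')
  sorted[3] = sr$rts  (last char: 's')
  sorted[4] = ssr$rt  (last char: 't')
  sorted[5] = tssr$r  (last char: 'r')
Last column: rs$str
Original string S is at sorted index 2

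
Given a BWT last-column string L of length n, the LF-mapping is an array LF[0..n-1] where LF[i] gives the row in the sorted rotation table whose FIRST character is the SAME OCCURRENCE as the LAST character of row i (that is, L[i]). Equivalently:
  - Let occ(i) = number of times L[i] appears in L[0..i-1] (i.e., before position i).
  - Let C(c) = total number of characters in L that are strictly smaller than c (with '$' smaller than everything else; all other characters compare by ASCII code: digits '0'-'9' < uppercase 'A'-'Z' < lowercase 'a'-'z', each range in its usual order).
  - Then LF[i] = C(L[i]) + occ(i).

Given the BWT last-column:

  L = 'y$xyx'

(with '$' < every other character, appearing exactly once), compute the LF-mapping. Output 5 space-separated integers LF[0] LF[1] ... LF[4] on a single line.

Answer: 3 0 1 4 2

Derivation:
Char counts: '$':1, 'x':2, 'y':2
C (first-col start): C('$')=0, C('x')=1, C('y')=3
L[0]='y': occ=0, LF[0]=C('y')+0=3+0=3
L[1]='$': occ=0, LF[1]=C('$')+0=0+0=0
L[2]='x': occ=0, LF[2]=C('x')+0=1+0=1
L[3]='y': occ=1, LF[3]=C('y')+1=3+1=4
L[4]='x': occ=1, LF[4]=C('x')+1=1+1=2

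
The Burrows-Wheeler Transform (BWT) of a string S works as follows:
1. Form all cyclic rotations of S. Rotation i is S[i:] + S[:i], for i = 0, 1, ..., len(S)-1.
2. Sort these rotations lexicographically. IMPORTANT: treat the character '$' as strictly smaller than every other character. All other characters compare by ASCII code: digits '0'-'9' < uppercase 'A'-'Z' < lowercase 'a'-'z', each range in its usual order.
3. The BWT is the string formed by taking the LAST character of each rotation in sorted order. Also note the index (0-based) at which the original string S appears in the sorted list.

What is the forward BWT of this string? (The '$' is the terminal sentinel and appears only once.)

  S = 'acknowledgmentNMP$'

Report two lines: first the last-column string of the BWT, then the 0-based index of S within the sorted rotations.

All 18 rotations (rotation i = S[i:]+S[:i]):
  rot[0] = acknowledgmentNMP$
  rot[1] = cknowledgmentNMP$a
  rot[2] = knowledgmentNMP$ac
  rot[3] = nowledgmentNMP$ack
  rot[4] = owledgmentNMP$ackn
  rot[5] = wledgmentNMP$ackno
  rot[6] = ledgmentNMP$acknow
  rot[7] = edgmentNMP$acknowl
  rot[8] = dgmentNMP$acknowle
  rot[9] = gmentNMP$acknowled
  rot[10] = mentNMP$acknowledg
  rot[11] = entNMP$acknowledgm
  rot[12] = ntNMP$acknowledgme
  rot[13] = tNMP$acknowledgmen
  rot[14] = NMP$acknowledgment
  rot[15] = MP$acknowledgmentN
  rot[16] = P$acknowledgmentNM
  rot[17] = $acknowledgmentNMP
Sorted (with $ < everything):
  sorted[0] = $acknowledgmentNMP  (last char: 'P')
  sorted[1] = MP$acknowledgmentN  (last char: 'N')
  sorted[2] = NMP$acknowledgment  (last char: 't')
  sorted[3] = P$acknowledgmentNM  (last char: 'M')
  sorted[4] = acknowledgmentNMP$  (last char: '$')
  sorted[5] = cknowledgmentNMP$a  (last char: 'a')
  sorted[6] = dgmentNMP$acknowle  (last char: 'e')
  sorted[7] = edgmentNMP$acknowl  (last char: 'l')
  sorted[8] = entNMP$acknowledgm  (last char: 'm')
  sorted[9] = gmentNMP$acknowled  (last char: 'd')
  sorted[10] = knowledgmentNMP$ac  (last char: 'c')
  sorted[11] = ledgmentNMP$acknow  (last char: 'w')
  sorted[12] = mentNMP$acknowledg  (last char: 'g')
  sorted[13] = nowledgmentNMP$ack  (last char: 'k')
  sorted[14] = ntNMP$acknowledgme  (last char: 'e')
  sorted[15] = owledgmentNMP$ackn  (last char: 'n')
  sorted[16] = tNMP$acknowledgmen  (last char: 'n')
  sorted[17] = wledgmentNMP$ackno  (last char: 'o')
Last column: PNtM$aelmdcwgkenno
Original string S is at sorted index 4

Answer: PNtM$aelmdcwgkenno
4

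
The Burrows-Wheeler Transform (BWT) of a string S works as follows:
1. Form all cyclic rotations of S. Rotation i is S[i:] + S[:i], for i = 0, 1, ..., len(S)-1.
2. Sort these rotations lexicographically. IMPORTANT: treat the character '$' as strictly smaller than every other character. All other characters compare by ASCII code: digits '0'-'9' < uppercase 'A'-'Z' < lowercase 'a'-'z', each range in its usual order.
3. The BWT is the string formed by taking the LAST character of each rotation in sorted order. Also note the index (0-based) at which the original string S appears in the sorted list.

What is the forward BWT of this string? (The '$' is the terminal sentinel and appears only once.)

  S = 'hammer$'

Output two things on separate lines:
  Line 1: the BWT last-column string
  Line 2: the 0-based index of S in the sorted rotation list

All 7 rotations (rotation i = S[i:]+S[:i]):
  rot[0] = hammer$
  rot[1] = ammer$h
  rot[2] = mmer$ha
  rot[3] = mer$ham
  rot[4] = er$hamm
  rot[5] = r$hamme
  rot[6] = $hammer
Sorted (with $ < everything):
  sorted[0] = $hammer  (last char: 'r')
  sorted[1] = ammer$h  (last char: 'h')
  sorted[2] = er$hamm  (last char: 'm')
  sorted[3] = hammer$  (last char: '$')
  sorted[4] = mer$ham  (last char: 'm')
  sorted[5] = mmer$ha  (last char: 'a')
  sorted[6] = r$hamme  (last char: 'e')
Last column: rhm$mae
Original string S is at sorted index 3

Answer: rhm$mae
3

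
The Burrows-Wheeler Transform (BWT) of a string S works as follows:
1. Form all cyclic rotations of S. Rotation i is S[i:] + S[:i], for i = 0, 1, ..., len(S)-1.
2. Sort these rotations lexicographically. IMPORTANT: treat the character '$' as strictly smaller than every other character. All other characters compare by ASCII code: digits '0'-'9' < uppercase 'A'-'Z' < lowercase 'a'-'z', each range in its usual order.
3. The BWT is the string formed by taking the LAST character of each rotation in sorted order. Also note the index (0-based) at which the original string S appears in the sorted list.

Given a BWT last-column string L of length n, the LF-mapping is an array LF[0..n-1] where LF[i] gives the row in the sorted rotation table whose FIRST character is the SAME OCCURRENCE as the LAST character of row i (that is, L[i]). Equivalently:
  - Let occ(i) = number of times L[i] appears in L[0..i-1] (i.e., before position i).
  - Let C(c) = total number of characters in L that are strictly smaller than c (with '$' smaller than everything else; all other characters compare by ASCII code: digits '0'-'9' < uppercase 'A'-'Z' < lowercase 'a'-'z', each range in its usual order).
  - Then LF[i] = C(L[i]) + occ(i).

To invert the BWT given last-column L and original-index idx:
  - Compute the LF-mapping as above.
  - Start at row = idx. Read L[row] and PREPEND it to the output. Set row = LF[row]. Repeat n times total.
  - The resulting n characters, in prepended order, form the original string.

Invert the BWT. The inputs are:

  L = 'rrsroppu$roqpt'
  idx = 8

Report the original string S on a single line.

Answer: ropqsorrpptur$

Derivation:
LF mapping: 7 8 11 9 1 3 4 13 0 10 2 6 5 12
Walk LF starting at row 8, prepending L[row]:
  step 1: row=8, L[8]='$', prepend. Next row=LF[8]=0
  step 2: row=0, L[0]='r', prepend. Next row=LF[0]=7
  step 3: row=7, L[7]='u', prepend. Next row=LF[7]=13
  step 4: row=13, L[13]='t', prepend. Next row=LF[13]=12
  step 5: row=12, L[12]='p', prepend. Next row=LF[12]=5
  step 6: row=5, L[5]='p', prepend. Next row=LF[5]=3
  step 7: row=3, L[3]='r', prepend. Next row=LF[3]=9
  step 8: row=9, L[9]='r', prepend. Next row=LF[9]=10
  step 9: row=10, L[10]='o', prepend. Next row=LF[10]=2
  step 10: row=2, L[2]='s', prepend. Next row=LF[2]=11
  step 11: row=11, L[11]='q', prepend. Next row=LF[11]=6
  step 12: row=6, L[6]='p', prepend. Next row=LF[6]=4
  step 13: row=4, L[4]='o', prepend. Next row=LF[4]=1
  step 14: row=1, L[1]='r', prepend. Next row=LF[1]=8
Reversed output: ropqsorrpptur$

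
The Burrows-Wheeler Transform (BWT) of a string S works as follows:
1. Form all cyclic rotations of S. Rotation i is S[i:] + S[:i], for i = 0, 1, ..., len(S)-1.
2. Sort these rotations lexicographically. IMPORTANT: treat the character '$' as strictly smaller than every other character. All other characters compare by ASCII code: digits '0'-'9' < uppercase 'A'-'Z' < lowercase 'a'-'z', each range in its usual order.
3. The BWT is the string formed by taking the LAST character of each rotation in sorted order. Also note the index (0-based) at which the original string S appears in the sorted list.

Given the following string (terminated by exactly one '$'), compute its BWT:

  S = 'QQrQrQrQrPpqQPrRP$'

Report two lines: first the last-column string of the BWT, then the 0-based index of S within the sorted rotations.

All 18 rotations (rotation i = S[i:]+S[:i]):
  rot[0] = QQrQrQrQrPpqQPrRP$
  rot[1] = QrQrQrQrPpqQPrRP$Q
  rot[2] = rQrQrQrPpqQPrRP$QQ
  rot[3] = QrQrQrPpqQPrRP$QQr
  rot[4] = rQrQrPpqQPrRP$QQrQ
  rot[5] = QrQrPpqQPrRP$QQrQr
  rot[6] = rQrPpqQPrRP$QQrQrQ
  rot[7] = QrPpqQPrRP$QQrQrQr
  rot[8] = rPpqQPrRP$QQrQrQrQ
  rot[9] = PpqQPrRP$QQrQrQrQr
  rot[10] = pqQPrRP$QQrQrQrQrP
  rot[11] = qQPrRP$QQrQrQrQrPp
  rot[12] = QPrRP$QQrQrQrQrPpq
  rot[13] = PrRP$QQrQrQrQrPpqQ
  rot[14] = rRP$QQrQrQrQrPpqQP
  rot[15] = RP$QQrQrQrQrPpqQPr
  rot[16] = P$QQrQrQrQrPpqQPrR
  rot[17] = $QQrQrQrQrPpqQPrRP
Sorted (with $ < everything):
  sorted[0] = $QQrQrQrQrPpqQPrRP  (last char: 'P')
  sorted[1] = P$QQrQrQrQrPpqQPrR  (last char: 'R')
  sorted[2] = PpqQPrRP$QQrQrQrQr  (last char: 'r')
  sorted[3] = PrRP$QQrQrQrQrPpqQ  (last char: 'Q')
  sorted[4] = QPrRP$QQrQrQrQrPpq  (last char: 'q')
  sorted[5] = QQrQrQrQrPpqQPrRP$  (last char: '$')
  sorted[6] = QrPpqQPrRP$QQrQrQr  (last char: 'r')
  sorted[7] = QrQrPpqQPrRP$QQrQr  (last char: 'r')
  sorted[8] = QrQrQrPpqQPrRP$QQr  (last char: 'r')
  sorted[9] = QrQrQrQrPpqQPrRP$Q  (last char: 'Q')
  sorted[10] = RP$QQrQrQrQrPpqQPr  (last char: 'r')
  sorted[11] = pqQPrRP$QQrQrQrQrP  (last char: 'P')
  sorted[12] = qQPrRP$QQrQrQrQrPp  (last char: 'p')
  sorted[13] = rPpqQPrRP$QQrQrQrQ  (last char: 'Q')
  sorted[14] = rQrPpqQPrRP$QQrQrQ  (last char: 'Q')
  sorted[15] = rQrQrPpqQPrRP$QQrQ  (last char: 'Q')
  sorted[16] = rQrQrQrPpqQPrRP$QQ  (last char: 'Q')
  sorted[17] = rRP$QQrQrQrQrPpqQP  (last char: 'P')
Last column: PRrQq$rrrQrPpQQQQP
Original string S is at sorted index 5

Answer: PRrQq$rrrQrPpQQQQP
5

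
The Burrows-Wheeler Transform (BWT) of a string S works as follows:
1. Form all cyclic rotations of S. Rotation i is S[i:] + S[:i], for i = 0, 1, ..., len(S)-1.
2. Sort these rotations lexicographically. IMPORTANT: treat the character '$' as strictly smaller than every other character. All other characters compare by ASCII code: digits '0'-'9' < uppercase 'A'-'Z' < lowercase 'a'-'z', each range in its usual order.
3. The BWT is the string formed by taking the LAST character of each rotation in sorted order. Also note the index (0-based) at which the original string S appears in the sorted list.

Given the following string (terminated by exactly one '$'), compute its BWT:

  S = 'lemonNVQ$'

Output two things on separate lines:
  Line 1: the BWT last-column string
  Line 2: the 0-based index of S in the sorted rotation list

Answer: QnVNl$eom
5

Derivation:
All 9 rotations (rotation i = S[i:]+S[:i]):
  rot[0] = lemonNVQ$
  rot[1] = emonNVQ$l
  rot[2] = monNVQ$le
  rot[3] = onNVQ$lem
  rot[4] = nNVQ$lemo
  rot[5] = NVQ$lemon
  rot[6] = VQ$lemonN
  rot[7] = Q$lemonNV
  rot[8] = $lemonNVQ
Sorted (with $ < everything):
  sorted[0] = $lemonNVQ  (last char: 'Q')
  sorted[1] = NVQ$lemon  (last char: 'n')
  sorted[2] = Q$lemonNV  (last char: 'V')
  sorted[3] = VQ$lemonN  (last char: 'N')
  sorted[4] = emonNVQ$l  (last char: 'l')
  sorted[5] = lemonNVQ$  (last char: '$')
  sorted[6] = monNVQ$le  (last char: 'e')
  sorted[7] = nNVQ$lemo  (last char: 'o')
  sorted[8] = onNVQ$lem  (last char: 'm')
Last column: QnVNl$eom
Original string S is at sorted index 5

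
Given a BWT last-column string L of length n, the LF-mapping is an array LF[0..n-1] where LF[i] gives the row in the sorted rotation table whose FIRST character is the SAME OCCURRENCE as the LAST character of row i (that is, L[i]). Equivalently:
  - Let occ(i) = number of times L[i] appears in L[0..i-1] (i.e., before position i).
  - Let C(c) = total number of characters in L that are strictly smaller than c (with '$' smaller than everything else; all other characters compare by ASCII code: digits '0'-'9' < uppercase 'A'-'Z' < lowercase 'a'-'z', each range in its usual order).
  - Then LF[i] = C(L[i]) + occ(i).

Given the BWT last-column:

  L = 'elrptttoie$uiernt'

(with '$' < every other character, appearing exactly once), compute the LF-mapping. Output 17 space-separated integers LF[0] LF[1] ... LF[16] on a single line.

Char counts: '$':1, 'e':3, 'i':2, 'l':1, 'n':1, 'o':1, 'p':1, 'r':2, 't':4, 'u':1
C (first-col start): C('$')=0, C('e')=1, C('i')=4, C('l')=6, C('n')=7, C('o')=8, C('p')=9, C('r')=10, C('t')=12, C('u')=16
L[0]='e': occ=0, LF[0]=C('e')+0=1+0=1
L[1]='l': occ=0, LF[1]=C('l')+0=6+0=6
L[2]='r': occ=0, LF[2]=C('r')+0=10+0=10
L[3]='p': occ=0, LF[3]=C('p')+0=9+0=9
L[4]='t': occ=0, LF[4]=C('t')+0=12+0=12
L[5]='t': occ=1, LF[5]=C('t')+1=12+1=13
L[6]='t': occ=2, LF[6]=C('t')+2=12+2=14
L[7]='o': occ=0, LF[7]=C('o')+0=8+0=8
L[8]='i': occ=0, LF[8]=C('i')+0=4+0=4
L[9]='e': occ=1, LF[9]=C('e')+1=1+1=2
L[10]='$': occ=0, LF[10]=C('$')+0=0+0=0
L[11]='u': occ=0, LF[11]=C('u')+0=16+0=16
L[12]='i': occ=1, LF[12]=C('i')+1=4+1=5
L[13]='e': occ=2, LF[13]=C('e')+2=1+2=3
L[14]='r': occ=1, LF[14]=C('r')+1=10+1=11
L[15]='n': occ=0, LF[15]=C('n')+0=7+0=7
L[16]='t': occ=3, LF[16]=C('t')+3=12+3=15

Answer: 1 6 10 9 12 13 14 8 4 2 0 16 5 3 11 7 15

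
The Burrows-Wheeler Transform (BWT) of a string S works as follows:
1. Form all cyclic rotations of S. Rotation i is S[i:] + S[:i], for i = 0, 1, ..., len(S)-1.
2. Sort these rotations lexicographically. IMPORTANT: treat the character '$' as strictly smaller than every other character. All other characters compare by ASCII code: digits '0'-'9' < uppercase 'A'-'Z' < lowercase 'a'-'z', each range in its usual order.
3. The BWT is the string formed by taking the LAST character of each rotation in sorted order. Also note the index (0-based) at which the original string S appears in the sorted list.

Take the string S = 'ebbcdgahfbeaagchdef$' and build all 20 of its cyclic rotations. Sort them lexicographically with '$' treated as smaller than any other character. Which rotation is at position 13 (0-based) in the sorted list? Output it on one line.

Answer: ef$ebbcdgahfbeaagchd

Derivation:
All 20 rotations (rotation i = S[i:]+S[:i]):
  rot[0] = ebbcdgahfbeaagchdef$
  rot[1] = bbcdgahfbeaagchdef$e
  rot[2] = bcdgahfbeaagchdef$eb
  rot[3] = cdgahfbeaagchdef$ebb
  rot[4] = dgahfbeaagchdef$ebbc
  rot[5] = gahfbeaagchdef$ebbcd
  rot[6] = ahfbeaagchdef$ebbcdg
  rot[7] = hfbeaagchdef$ebbcdga
  rot[8] = fbeaagchdef$ebbcdgah
  rot[9] = beaagchdef$ebbcdgahf
  rot[10] = eaagchdef$ebbcdgahfb
  rot[11] = aagchdef$ebbcdgahfbe
  rot[12] = agchdef$ebbcdgahfbea
  rot[13] = gchdef$ebbcdgahfbeaa
  rot[14] = chdef$ebbcdgahfbeaag
  rot[15] = hdef$ebbcdgahfbeaagc
  rot[16] = def$ebbcdgahfbeaagch
  rot[17] = ef$ebbcdgahfbeaagchd
  rot[18] = f$ebbcdgahfbeaagchde
  rot[19] = $ebbcdgahfbeaagchdef
Sorted (with $ < everything):
  sorted[0] = $ebbcdgahfbeaagchdef
  sorted[1] = aagchdef$ebbcdgahfbe
  sorted[2] = agchdef$ebbcdgahfbea
  sorted[3] = ahfbeaagchdef$ebbcdg
  sorted[4] = bbcdgahfbeaagchdef$e
  sorted[5] = bcdgahfbeaagchdef$eb
  sorted[6] = beaagchdef$ebbcdgahf
  sorted[7] = cdgahfbeaagchdef$ebb
  sorted[8] = chdef$ebbcdgahfbeaag
  sorted[9] = def$ebbcdgahfbeaagch
  sorted[10] = dgahfbeaagchdef$ebbc
  sorted[11] = eaagchdef$ebbcdgahfb
  sorted[12] = ebbcdgahfbeaagchdef$
  sorted[13] = ef$ebbcdgahfbeaagchd
  sorted[14] = f$ebbcdgahfbeaagchde
  sorted[15] = fbeaagchdef$ebbcdgah
  sorted[16] = gahfbeaagchdef$ebbcd
  sorted[17] = gchdef$ebbcdgahfbeaa
  sorted[18] = hdef$ebbcdgahfbeaagc
  sorted[19] = hfbeaagchdef$ebbcdga
sorted[13] = ef$ebbcdgahfbeaagchd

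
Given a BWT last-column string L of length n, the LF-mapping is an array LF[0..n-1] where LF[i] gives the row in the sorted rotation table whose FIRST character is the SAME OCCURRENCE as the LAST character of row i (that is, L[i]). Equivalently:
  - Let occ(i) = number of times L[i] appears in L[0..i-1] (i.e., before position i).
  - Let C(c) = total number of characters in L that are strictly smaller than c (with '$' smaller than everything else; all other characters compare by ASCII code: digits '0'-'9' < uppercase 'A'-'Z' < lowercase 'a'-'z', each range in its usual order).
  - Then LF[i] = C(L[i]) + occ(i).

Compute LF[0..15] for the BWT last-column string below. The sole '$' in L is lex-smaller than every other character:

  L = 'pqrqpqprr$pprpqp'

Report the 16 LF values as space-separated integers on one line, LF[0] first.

Char counts: '$':1, 'p':7, 'q':4, 'r':4
C (first-col start): C('$')=0, C('p')=1, C('q')=8, C('r')=12
L[0]='p': occ=0, LF[0]=C('p')+0=1+0=1
L[1]='q': occ=0, LF[1]=C('q')+0=8+0=8
L[2]='r': occ=0, LF[2]=C('r')+0=12+0=12
L[3]='q': occ=1, LF[3]=C('q')+1=8+1=9
L[4]='p': occ=1, LF[4]=C('p')+1=1+1=2
L[5]='q': occ=2, LF[5]=C('q')+2=8+2=10
L[6]='p': occ=2, LF[6]=C('p')+2=1+2=3
L[7]='r': occ=1, LF[7]=C('r')+1=12+1=13
L[8]='r': occ=2, LF[8]=C('r')+2=12+2=14
L[9]='$': occ=0, LF[9]=C('$')+0=0+0=0
L[10]='p': occ=3, LF[10]=C('p')+3=1+3=4
L[11]='p': occ=4, LF[11]=C('p')+4=1+4=5
L[12]='r': occ=3, LF[12]=C('r')+3=12+3=15
L[13]='p': occ=5, LF[13]=C('p')+5=1+5=6
L[14]='q': occ=3, LF[14]=C('q')+3=8+3=11
L[15]='p': occ=6, LF[15]=C('p')+6=1+6=7

Answer: 1 8 12 9 2 10 3 13 14 0 4 5 15 6 11 7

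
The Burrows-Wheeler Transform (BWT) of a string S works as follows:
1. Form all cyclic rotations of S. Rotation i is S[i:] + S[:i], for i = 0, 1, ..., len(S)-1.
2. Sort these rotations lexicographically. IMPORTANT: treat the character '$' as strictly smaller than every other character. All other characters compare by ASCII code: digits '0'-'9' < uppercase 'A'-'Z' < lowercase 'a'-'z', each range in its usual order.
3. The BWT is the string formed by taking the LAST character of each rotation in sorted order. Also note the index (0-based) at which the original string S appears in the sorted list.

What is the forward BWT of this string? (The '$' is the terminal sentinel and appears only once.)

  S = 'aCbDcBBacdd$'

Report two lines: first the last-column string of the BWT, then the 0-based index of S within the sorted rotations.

Answer: dcBab$BCDadc
5

Derivation:
All 12 rotations (rotation i = S[i:]+S[:i]):
  rot[0] = aCbDcBBacdd$
  rot[1] = CbDcBBacdd$a
  rot[2] = bDcBBacdd$aC
  rot[3] = DcBBacdd$aCb
  rot[4] = cBBacdd$aCbD
  rot[5] = BBacdd$aCbDc
  rot[6] = Bacdd$aCbDcB
  rot[7] = acdd$aCbDcBB
  rot[8] = cdd$aCbDcBBa
  rot[9] = dd$aCbDcBBac
  rot[10] = d$aCbDcBBacd
  rot[11] = $aCbDcBBacdd
Sorted (with $ < everything):
  sorted[0] = $aCbDcBBacdd  (last char: 'd')
  sorted[1] = BBacdd$aCbDc  (last char: 'c')
  sorted[2] = Bacdd$aCbDcB  (last char: 'B')
  sorted[3] = CbDcBBacdd$a  (last char: 'a')
  sorted[4] = DcBBacdd$aCb  (last char: 'b')
  sorted[5] = aCbDcBBacdd$  (last char: '$')
  sorted[6] = acdd$aCbDcBB  (last char: 'B')
  sorted[7] = bDcBBacdd$aC  (last char: 'C')
  sorted[8] = cBBacdd$aCbD  (last char: 'D')
  sorted[9] = cdd$aCbDcBBa  (last char: 'a')
  sorted[10] = d$aCbDcBBacd  (last char: 'd')
  sorted[11] = dd$aCbDcBBac  (last char: 'c')
Last column: dcBab$BCDadc
Original string S is at sorted index 5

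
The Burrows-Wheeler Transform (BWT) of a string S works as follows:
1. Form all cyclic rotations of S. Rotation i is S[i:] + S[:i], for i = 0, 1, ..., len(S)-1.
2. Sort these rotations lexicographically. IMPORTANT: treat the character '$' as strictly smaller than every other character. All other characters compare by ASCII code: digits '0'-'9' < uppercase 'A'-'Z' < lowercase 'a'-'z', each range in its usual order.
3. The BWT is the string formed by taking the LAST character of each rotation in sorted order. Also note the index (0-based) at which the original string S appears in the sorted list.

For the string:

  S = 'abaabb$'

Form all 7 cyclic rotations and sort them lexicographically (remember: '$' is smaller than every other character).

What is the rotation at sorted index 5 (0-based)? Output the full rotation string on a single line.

All 7 rotations (rotation i = S[i:]+S[:i]):
  rot[0] = abaabb$
  rot[1] = baabb$a
  rot[2] = aabb$ab
  rot[3] = abb$aba
  rot[4] = bb$abaa
  rot[5] = b$abaab
  rot[6] = $abaabb
Sorted (with $ < everything):
  sorted[0] = $abaabb
  sorted[1] = aabb$ab
  sorted[2] = abaabb$
  sorted[3] = abb$aba
  sorted[4] = b$abaab
  sorted[5] = baabb$a
  sorted[6] = bb$abaa
sorted[5] = baabb$a

Answer: baabb$a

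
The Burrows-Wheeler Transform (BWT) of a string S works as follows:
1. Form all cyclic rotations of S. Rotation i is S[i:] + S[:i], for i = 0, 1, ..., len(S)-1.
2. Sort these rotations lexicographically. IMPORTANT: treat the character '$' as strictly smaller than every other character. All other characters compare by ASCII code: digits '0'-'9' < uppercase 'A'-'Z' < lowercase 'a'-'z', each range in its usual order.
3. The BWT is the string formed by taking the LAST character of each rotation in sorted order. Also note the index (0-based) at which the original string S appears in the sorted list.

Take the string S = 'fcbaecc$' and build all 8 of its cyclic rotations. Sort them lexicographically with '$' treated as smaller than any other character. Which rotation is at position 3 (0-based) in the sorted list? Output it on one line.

Answer: c$fcbaec

Derivation:
All 8 rotations (rotation i = S[i:]+S[:i]):
  rot[0] = fcbaecc$
  rot[1] = cbaecc$f
  rot[2] = baecc$fc
  rot[3] = aecc$fcb
  rot[4] = ecc$fcba
  rot[5] = cc$fcbae
  rot[6] = c$fcbaec
  rot[7] = $fcbaecc
Sorted (with $ < everything):
  sorted[0] = $fcbaecc
  sorted[1] = aecc$fcb
  sorted[2] = baecc$fc
  sorted[3] = c$fcbaec
  sorted[4] = cbaecc$f
  sorted[5] = cc$fcbae
  sorted[6] = ecc$fcba
  sorted[7] = fcbaecc$
sorted[3] = c$fcbaec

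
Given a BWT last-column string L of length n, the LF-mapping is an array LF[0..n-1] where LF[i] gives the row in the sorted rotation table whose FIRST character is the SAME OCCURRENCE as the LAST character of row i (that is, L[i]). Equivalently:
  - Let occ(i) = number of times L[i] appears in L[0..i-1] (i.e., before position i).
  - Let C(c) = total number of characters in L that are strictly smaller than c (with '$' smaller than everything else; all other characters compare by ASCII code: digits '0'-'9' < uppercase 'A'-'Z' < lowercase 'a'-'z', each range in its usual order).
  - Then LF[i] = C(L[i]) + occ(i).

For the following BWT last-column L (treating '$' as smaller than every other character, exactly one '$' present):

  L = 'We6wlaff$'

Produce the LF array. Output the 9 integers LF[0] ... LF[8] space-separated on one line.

Char counts: '$':1, '6':1, 'W':1, 'a':1, 'e':1, 'f':2, 'l':1, 'w':1
C (first-col start): C('$')=0, C('6')=1, C('W')=2, C('a')=3, C('e')=4, C('f')=5, C('l')=7, C('w')=8
L[0]='W': occ=0, LF[0]=C('W')+0=2+0=2
L[1]='e': occ=0, LF[1]=C('e')+0=4+0=4
L[2]='6': occ=0, LF[2]=C('6')+0=1+0=1
L[3]='w': occ=0, LF[3]=C('w')+0=8+0=8
L[4]='l': occ=0, LF[4]=C('l')+0=7+0=7
L[5]='a': occ=0, LF[5]=C('a')+0=3+0=3
L[6]='f': occ=0, LF[6]=C('f')+0=5+0=5
L[7]='f': occ=1, LF[7]=C('f')+1=5+1=6
L[8]='$': occ=0, LF[8]=C('$')+0=0+0=0

Answer: 2 4 1 8 7 3 5 6 0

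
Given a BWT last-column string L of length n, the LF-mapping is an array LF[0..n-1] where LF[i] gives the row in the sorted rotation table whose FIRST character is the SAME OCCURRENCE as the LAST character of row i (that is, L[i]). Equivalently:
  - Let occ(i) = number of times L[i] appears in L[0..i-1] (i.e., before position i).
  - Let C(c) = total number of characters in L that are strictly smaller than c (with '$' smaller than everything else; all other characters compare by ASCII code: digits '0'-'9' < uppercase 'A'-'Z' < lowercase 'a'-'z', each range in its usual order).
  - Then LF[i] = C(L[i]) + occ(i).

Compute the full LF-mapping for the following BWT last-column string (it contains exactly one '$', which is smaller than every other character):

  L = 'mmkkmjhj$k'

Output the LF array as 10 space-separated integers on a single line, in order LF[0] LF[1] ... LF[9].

Answer: 7 8 4 5 9 2 1 3 0 6

Derivation:
Char counts: '$':1, 'h':1, 'j':2, 'k':3, 'm':3
C (first-col start): C('$')=0, C('h')=1, C('j')=2, C('k')=4, C('m')=7
L[0]='m': occ=0, LF[0]=C('m')+0=7+0=7
L[1]='m': occ=1, LF[1]=C('m')+1=7+1=8
L[2]='k': occ=0, LF[2]=C('k')+0=4+0=4
L[3]='k': occ=1, LF[3]=C('k')+1=4+1=5
L[4]='m': occ=2, LF[4]=C('m')+2=7+2=9
L[5]='j': occ=0, LF[5]=C('j')+0=2+0=2
L[6]='h': occ=0, LF[6]=C('h')+0=1+0=1
L[7]='j': occ=1, LF[7]=C('j')+1=2+1=3
L[8]='$': occ=0, LF[8]=C('$')+0=0+0=0
L[9]='k': occ=2, LF[9]=C('k')+2=4+2=6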